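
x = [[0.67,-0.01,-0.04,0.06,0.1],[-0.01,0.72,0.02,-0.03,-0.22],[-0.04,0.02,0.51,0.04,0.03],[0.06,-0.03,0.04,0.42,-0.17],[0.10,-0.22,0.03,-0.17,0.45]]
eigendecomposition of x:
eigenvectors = [[0.22, 0.28, -0.93, -0.11, -0.02], [-0.31, -0.79, -0.30, -0.22, 0.38], [0.17, -0.04, 0.15, -0.90, -0.36], [-0.59, -0.11, -0.17, 0.17, -0.76], [-0.69, 0.53, 0.03, -0.31, 0.38]]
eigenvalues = [0.17, 0.87, 0.68, 0.51, 0.54]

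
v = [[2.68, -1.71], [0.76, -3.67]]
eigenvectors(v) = [[0.99, 0.27], [0.12, 0.96]]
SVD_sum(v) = [[1.40, -2.44],[1.77, -3.09]] + [[1.28, 0.73], [-1.01, -0.58]]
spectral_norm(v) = 4.54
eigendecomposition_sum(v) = [[2.56, -0.71], [0.32, -0.09]] + [[0.12, -1.0], [0.44, -3.58]]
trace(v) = -0.99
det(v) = -8.54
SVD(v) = [[0.62,0.78], [0.78,-0.62]] @ diag([4.540842295499497, 1.8798274514973068]) @ [[0.5, -0.87], [0.87, 0.5]]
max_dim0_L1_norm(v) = 5.38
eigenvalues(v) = [2.47, -3.46]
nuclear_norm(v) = 6.42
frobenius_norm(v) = 4.91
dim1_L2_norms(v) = [3.18, 3.75]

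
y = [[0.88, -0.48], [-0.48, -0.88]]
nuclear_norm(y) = 2.00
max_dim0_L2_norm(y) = 1.0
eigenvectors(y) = [[0.97, 0.25], [-0.25, 0.97]]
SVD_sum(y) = [[0.88, 0.0], [-0.48, 0.0]] + [[0.0, -0.48], [0.00, -0.88]]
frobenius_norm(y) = 1.42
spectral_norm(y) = 1.00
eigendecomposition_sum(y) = [[0.94, -0.24], [-0.24, 0.06]] + [[-0.06, -0.24], [-0.24, -0.94]]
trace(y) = 0.00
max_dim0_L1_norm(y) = 1.36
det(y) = -1.00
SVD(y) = [[-0.88,0.48], [0.48,0.88]] @ diag([1.0023971268913334, 1.0023971268913334]) @ [[-1.0, -0.0], [-0.0, -1.00]]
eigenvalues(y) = [1.0, -1.0]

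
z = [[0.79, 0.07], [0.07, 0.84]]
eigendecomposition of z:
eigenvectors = [[-0.82, -0.58], [0.58, -0.82]]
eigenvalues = [0.74, 0.89]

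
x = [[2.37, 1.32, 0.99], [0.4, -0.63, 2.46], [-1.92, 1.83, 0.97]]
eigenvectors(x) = [[(0.12+0j), -0.70+0.00j, (-0.7-0j)], [-0.83+0.00j, -0.16-0.37j, (-0.16+0.37j)], [(0.54+0j), 0.13-0.57j, (0.13+0.57j)]]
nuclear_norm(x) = 8.18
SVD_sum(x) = [[2.17, 0.16, 1.43], [1.37, 0.1, 0.9], [-0.79, -0.06, -0.52]] + [[-0.10, 0.11, 0.14], [-0.58, 0.62, 0.81], [-1.28, 1.36, 1.79]] + [[0.30,1.05,-0.58], [-0.39,-1.35,0.75], [0.15,0.53,-0.29]]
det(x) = -19.34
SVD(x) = [[-0.81, -0.07, 0.58], [-0.51, -0.41, -0.76], [0.30, -0.91, 0.29]] @ diag([3.2218939555637243, 2.8446374698482653, 2.1098665844638598]) @ [[-0.83, -0.06, -0.55], [0.49, -0.53, -0.69], [0.25, 0.85, -0.47]]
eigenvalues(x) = [(-2.28+0j), (2.5+1.49j), (2.5-1.49j)]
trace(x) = 2.71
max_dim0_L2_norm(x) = 3.08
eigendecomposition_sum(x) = [[-0.08+0.00j, 0.23-0.00j, -0.15+0.00j], [0.55-0.00j, -1.55+0.00j, (1.01-0j)], [(-0.36+0j), (1.01-0j), -0.65+0.00j]] + [[1.22+0.69j, 0.55-0.63j, 0.57-1.13j], [(-0.07+0.8j), (0.46+0.14j), 0.73+0.03j], [(-0.78+0.87j), (0.41+0.56j), (0.81+0.67j)]] + [[(1.22-0.69j), 0.55+0.63j, (0.57+1.13j)], [(-0.07-0.8j), (0.46-0.14j), 0.73-0.03j], [(-0.78-0.87j), 0.41-0.56j, (0.81-0.67j)]]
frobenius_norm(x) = 4.79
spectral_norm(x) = 3.22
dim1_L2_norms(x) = [2.89, 2.57, 2.82]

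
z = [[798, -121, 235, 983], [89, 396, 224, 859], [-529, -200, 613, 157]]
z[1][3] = 859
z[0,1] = -121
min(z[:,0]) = -529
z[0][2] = 235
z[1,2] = 224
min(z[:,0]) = -529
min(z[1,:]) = 89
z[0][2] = 235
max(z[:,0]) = 798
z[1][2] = 224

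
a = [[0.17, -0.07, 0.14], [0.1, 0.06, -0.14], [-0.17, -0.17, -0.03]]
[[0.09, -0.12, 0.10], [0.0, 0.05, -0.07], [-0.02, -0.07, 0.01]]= a @ [[0.32, -0.24, 0.10], [-0.24, 0.67, -0.23], [0.1, -0.23, 0.49]]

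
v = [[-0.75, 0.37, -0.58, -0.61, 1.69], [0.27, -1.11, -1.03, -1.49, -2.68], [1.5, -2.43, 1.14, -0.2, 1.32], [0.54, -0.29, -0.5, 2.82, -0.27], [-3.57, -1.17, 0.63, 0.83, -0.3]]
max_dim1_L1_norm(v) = 6.59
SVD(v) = [[-0.11,-0.23,0.13,-0.49,0.82], [0.16,0.84,0.18,0.28,0.39], [0.37,-0.39,0.73,0.41,0.07], [-0.08,-0.28,-0.53,0.68,0.4], [-0.91,0.04,0.36,0.22,-0.03]] @ diag([4.0657537592770705, 3.760995257233063, 3.111617645837742, 3.0892915551294475, 1.1439293498777992]) @ [[0.95, -0.01, -0.05, -0.3, 0.04], [-0.13, -0.01, -0.27, -0.48, -0.82], [-0.17, -0.71, 0.34, -0.54, 0.24], [0.21, -0.62, 0.08, 0.62, -0.42], [-0.06, -0.33, -0.89, 0.01, 0.3]]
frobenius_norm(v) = 7.16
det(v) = -168.15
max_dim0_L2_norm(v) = 3.99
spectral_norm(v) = 4.07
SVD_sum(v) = [[-0.41, 0.0, 0.02, 0.13, -0.02],[0.63, -0.01, -0.04, -0.20, 0.03],[1.43, -0.01, -0.08, -0.45, 0.06],[-0.30, 0.00, 0.02, 0.09, -0.01],[-3.5, 0.03, 0.20, 1.11, -0.15]] + [[0.11, 0.01, 0.23, 0.41, 0.7],[-0.42, -0.03, -0.86, -1.53, -2.62],[0.19, 0.01, 0.40, 0.71, 1.21],[0.14, 0.01, 0.29, 0.51, 0.88],[-0.02, -0.0, -0.04, -0.08, -0.13]] + [[-0.07, -0.28, 0.14, -0.22, 0.09], [-0.09, -0.39, 0.19, -0.3, 0.13], [-0.38, -1.62, 0.79, -1.24, 0.54], [0.28, 1.17, -0.57, 0.90, -0.39], [-0.19, -0.80, 0.39, -0.61, 0.27]] + [[-0.32, 0.95, -0.13, -0.94, 0.63],[0.18, -0.53, 0.07, 0.53, -0.36],[0.27, -0.79, 0.11, 0.78, -0.52],[0.45, -1.32, 0.18, 1.31, -0.88],[0.14, -0.42, 0.06, 0.41, -0.28]] + [[-0.06, -0.31, -0.84, 0.01, 0.28], [-0.03, -0.15, -0.40, 0.01, 0.13], [-0.0, -0.03, -0.07, 0.00, 0.02], [-0.03, -0.15, -0.41, 0.01, 0.14], [0.00, 0.01, 0.03, -0.0, -0.01]]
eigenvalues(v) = [(-2.43+0j), (-0.85+2.59j), (-0.85-2.59j), (2.96+0.73j), (2.96-0.73j)]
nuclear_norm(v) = 15.17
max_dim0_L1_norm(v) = 6.63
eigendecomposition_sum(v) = [[0.11+0.00j, (0.17+0j), 0.06-0.00j, (0.05-0j), (0.09-0j)], [(-1.23-0j), -1.88-0.00j, (-0.63+0j), -0.53+0.00j, (-1.07+0j)], [(-0.83-0j), -1.26-0.00j, -0.42+0.00j, (-0.36+0j), -0.72+0.00j], [-0.17-0.00j, -0.26-0.00j, -0.09+0.00j, (-0.07+0j), (-0.15+0j)], [(-0.18-0j), -0.28-0.00j, -0.09+0.00j, -0.08+0.00j, -0.16+0.00j]] + [[(-0.43+1.35j),0.09+0.11j,-0.32-0.06j,(-0.25+0.02j),0.81+0.34j], [0.57-0.74j,-0.03-0.09j,0.18+0.11j,(0.16+0.05j),(-0.42-0.39j)], [1.56+0.40j,0.12-0.11j,-0.05+0.36j,0.03+0.28j,0.33-0.93j], [(0.25-0.06j),(0.01-0.02j),(0.02+0.05j),(0.03+0.04j),-0.02-0.16j], [-1.55-0.46j,-0.12+0.10j,0.06-0.36j,(-0.02-0.28j),(-0.37+0.93j)]] + [[-0.43-1.35j,  (0.09-0.11j),  (-0.32+0.06j),  (-0.25-0.02j),  0.81-0.34j], [0.57+0.74j,  (-0.03+0.09j),  0.18-0.11j,  (0.16-0.05j),  -0.42+0.39j], [(1.56-0.4j),  (0.12+0.11j),  (-0.05-0.36j),  (0.03-0.28j),  0.33+0.93j], [0.25+0.06j,  0.01+0.02j,  (0.02-0.05j),  0.03-0.04j,  (-0.02+0.16j)], [(-1.55+0.46j),  (-0.12-0.1j),  0.06+0.36j,  (-0.02+0.28j),  (-0.37-0.93j)]] + [[0.01j, 0.01+0.02j, (-0-0.03j), -0.08+0.02j, (-0.01-0.02j)], [(0.18+0.15j), (0.42+0.09j), -0.38-0.33j, (-0.64+1.21j), (-0.38-0.15j)], [(-0.39-0.1j), (-0.7+0.17j), (0.83+0.21j), 0.05-2.32j, (0.69-0.07j)], [0.10-0.23j, (-0.03-0.45j), (-0.23+0.49j), 1.42+0.30j, -0.04+0.43j], [(-0.14-0.12j), (-0.32-0.07j), (0.3+0.25j), (0.48-0.94j), (0.3+0.11j)]] + [[-0.01j, (0.01-0.02j), (-0+0.03j), -0.08-0.02j, -0.01+0.02j], [0.18-0.15j, 0.42-0.09j, -0.38+0.33j, (-0.64-1.21j), (-0.38+0.15j)], [-0.39+0.10j, -0.70-0.17j, (0.83-0.21j), 0.05+2.32j, (0.69+0.07j)], [(0.1+0.23j), (-0.03+0.45j), (-0.23-0.49j), (1.42-0.3j), (-0.04-0.43j)], [(-0.14+0.12j), -0.32+0.07j, (0.3-0.25j), 0.48+0.94j, (0.3-0.11j)]]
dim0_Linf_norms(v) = [3.57, 2.43, 1.14, 2.82, 2.68]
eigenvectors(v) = [[(-0.07+0j),-0.01+0.50j,(-0.01-0.5j),0.01+0.03j,0.01-0.03j], [0.82+0.00j,(0.12-0.31j),0.12+0.31j,0.38+0.19j,(0.38-0.19j)], [(0.55+0j),0.56-0.02j,0.56+0.02j,-0.72+0.00j,(-0.72-0j)], [(0.11+0j),0.08-0.05j,(0.08+0.05j),(0.08-0.44j),(0.08+0.44j)], [(0.12+0j),-0.57+0.00j,(-0.57-0j),-0.29-0.14j,-0.29+0.14j]]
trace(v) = 1.80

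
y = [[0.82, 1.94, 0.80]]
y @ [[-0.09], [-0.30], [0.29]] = [[-0.42]]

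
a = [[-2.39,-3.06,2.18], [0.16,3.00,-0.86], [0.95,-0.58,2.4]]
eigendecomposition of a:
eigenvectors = [[0.98, 0.04, 0.52], [-0.06, -0.62, -0.59], [-0.19, -0.79, 0.62]]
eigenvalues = [-2.64, 1.89, 3.75]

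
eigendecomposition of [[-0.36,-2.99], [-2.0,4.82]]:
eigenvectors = [[-0.95, 0.44], [-0.31, -0.9]]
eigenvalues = [-1.33, 5.79]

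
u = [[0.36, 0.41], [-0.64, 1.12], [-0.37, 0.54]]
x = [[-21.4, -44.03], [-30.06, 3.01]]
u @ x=[[-20.03, -14.62], [-19.97, 31.55], [-8.31, 17.92]]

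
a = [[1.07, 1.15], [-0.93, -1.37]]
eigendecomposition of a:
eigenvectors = [[0.90, -0.52], [-0.45, 0.85]]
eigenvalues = [0.5, -0.8]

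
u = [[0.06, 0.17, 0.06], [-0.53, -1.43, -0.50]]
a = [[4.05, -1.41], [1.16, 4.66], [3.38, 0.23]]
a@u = [[0.99, 2.7, 0.95], [-2.40, -6.47, -2.26], [0.08, 0.25, 0.09]]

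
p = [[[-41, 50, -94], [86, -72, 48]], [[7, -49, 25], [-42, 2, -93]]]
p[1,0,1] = -49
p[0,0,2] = -94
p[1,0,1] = -49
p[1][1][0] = -42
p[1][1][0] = -42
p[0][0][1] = 50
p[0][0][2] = -94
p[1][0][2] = 25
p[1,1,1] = 2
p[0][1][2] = 48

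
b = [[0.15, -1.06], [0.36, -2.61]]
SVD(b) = [[-0.38, -0.93], [-0.93, 0.38]] @ diag([2.843903634395804, 0.0034811306122554363]) @ [[-0.14, 0.99], [-0.99, -0.14]]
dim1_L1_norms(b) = [1.21, 2.97]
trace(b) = -2.46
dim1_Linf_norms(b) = [1.06, 2.61]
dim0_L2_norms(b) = [0.39, 2.82]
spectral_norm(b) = 2.84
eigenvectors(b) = [[0.99,0.38], [0.14,0.93]]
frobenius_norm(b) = 2.84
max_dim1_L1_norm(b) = 2.97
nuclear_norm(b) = 2.85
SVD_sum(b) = [[0.15, -1.06], [0.36, -2.61]] + [[0.0, 0.0],[-0.0, -0.0]]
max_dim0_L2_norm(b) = 2.82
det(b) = -0.01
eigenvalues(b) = [0.0, -2.46]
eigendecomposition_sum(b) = [[0.00,-0.00],[0.0,-0.0]] + [[0.15, -1.06], [0.36, -2.61]]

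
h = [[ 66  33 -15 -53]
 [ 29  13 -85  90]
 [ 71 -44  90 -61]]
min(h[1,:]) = -85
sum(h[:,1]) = 2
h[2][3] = -61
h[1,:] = [29, 13, -85, 90]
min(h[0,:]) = -53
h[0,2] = -15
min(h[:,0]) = 29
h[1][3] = 90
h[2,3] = -61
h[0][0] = 66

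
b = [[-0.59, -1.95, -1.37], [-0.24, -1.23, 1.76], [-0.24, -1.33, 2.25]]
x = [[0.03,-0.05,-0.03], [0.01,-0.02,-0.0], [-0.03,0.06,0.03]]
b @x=[[0.00, -0.01, -0.02],[-0.07, 0.14, 0.06],[-0.09, 0.17, 0.07]]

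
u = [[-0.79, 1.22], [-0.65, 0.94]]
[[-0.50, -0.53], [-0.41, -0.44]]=u @ [[0.50,0.81],[-0.09,0.09]]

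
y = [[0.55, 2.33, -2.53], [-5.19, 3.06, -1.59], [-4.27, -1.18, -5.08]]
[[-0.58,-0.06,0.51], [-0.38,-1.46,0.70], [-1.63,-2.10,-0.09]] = y @[[0.02, 0.28, -0.01], [0.06, 0.08, 0.2], [0.29, 0.16, -0.02]]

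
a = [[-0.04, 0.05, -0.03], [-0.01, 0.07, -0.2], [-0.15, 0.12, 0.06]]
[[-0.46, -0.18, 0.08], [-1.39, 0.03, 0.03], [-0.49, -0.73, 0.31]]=a @ [[0.73, 4.65, -3.74], [-5.63, -0.07, -1.80], [4.94, -0.42, -0.57]]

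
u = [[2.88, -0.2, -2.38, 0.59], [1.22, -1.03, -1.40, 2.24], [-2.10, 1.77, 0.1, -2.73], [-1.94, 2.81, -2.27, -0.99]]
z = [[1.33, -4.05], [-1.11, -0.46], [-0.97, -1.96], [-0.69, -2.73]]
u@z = [[5.95, -8.52],[2.58, -7.84],[-2.97, 14.95],[-2.81, 13.72]]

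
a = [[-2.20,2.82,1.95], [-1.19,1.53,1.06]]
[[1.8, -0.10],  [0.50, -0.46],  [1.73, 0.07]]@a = [[-3.84,4.92,3.4], [-0.55,0.71,0.49], [-3.89,4.99,3.45]]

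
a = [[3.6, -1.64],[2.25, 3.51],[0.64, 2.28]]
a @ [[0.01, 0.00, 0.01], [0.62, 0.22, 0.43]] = [[-0.98, -0.36, -0.67], [2.2, 0.77, 1.53], [1.42, 0.50, 0.99]]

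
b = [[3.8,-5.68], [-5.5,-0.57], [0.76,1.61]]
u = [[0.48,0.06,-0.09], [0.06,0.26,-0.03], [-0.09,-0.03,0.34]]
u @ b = [[1.43,  -2.91], [-1.22,  -0.54], [0.08,  1.08]]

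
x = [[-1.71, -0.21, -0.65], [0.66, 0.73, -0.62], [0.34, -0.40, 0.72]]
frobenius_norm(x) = 2.35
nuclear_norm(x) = 3.26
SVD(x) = [[-0.93, -0.08, 0.36], [0.27, -0.81, 0.53], [0.24, 0.59, 0.77]] @ diag([1.9750211253416043, 1.2794103056765613, 0.0009078452457964544]) @ [[0.94, 0.15, 0.31], [-0.15, -0.63, 0.76], [0.31, -0.76, -0.57]]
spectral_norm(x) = 1.98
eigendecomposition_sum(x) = [[-1.71,  -0.27,  -0.58], [0.61,  0.10,  0.21], [0.37,  0.06,  0.13]] + [[0.0, 0.00, 0.00], [-0.00, -0.00, -0.0], [-0.0, -0.0, -0.0]] + [[0.00, 0.06, -0.07], [0.05, 0.64, -0.83], [-0.03, -0.46, 0.59]]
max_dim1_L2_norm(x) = 1.84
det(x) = 0.00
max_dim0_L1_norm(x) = 2.71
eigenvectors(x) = [[-0.92, -0.31, -0.07],[0.33, 0.76, -0.81],[0.2, 0.57, 0.58]]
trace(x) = -0.26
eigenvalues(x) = [-1.49, -0.0, 1.23]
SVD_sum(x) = [[-1.73, -0.28, -0.57], [0.5, 0.08, 0.17], [0.45, 0.07, 0.15]] + [[0.02,0.07,-0.08],[0.16,0.65,-0.79],[-0.11,-0.47,0.57]] + [[0.0, -0.0, -0.00], [0.0, -0.00, -0.00], [0.0, -0.00, -0.00]]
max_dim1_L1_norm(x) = 2.57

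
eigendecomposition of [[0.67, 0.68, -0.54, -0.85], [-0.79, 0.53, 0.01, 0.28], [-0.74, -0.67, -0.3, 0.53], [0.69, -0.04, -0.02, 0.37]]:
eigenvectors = [[-0.22+0.00j, 0.65+0.00j, (0.65-0j), 0.22+0.00j], [(-0.17+0j), (-0.17+0.44j), -0.17-0.44j, (0.63+0j)], [-0.95+0.00j, (-0.41-0.08j), -0.41+0.08j, (-0.25+0j)], [0.12+0.00j, 0.11-0.41j, 0.11+0.41j, 0.70+0.00j]]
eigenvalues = [(-0.66+0j), (0.69+1.06j), (0.69-1.06j), (0.56+0j)]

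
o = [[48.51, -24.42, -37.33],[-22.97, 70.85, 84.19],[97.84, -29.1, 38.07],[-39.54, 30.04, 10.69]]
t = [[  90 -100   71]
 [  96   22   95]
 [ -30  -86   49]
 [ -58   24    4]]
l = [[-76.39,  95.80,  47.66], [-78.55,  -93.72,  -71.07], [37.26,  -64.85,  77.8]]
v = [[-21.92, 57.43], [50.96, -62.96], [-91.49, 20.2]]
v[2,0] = -91.49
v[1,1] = -62.96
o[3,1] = 30.04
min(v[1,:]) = -62.96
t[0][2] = 71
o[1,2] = 84.19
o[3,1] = 30.04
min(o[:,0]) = -39.54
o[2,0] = 97.84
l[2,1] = -64.85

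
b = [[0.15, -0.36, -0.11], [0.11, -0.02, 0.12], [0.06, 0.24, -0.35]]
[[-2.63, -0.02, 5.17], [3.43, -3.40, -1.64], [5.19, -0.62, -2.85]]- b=[[-2.78, 0.34, 5.28], [3.32, -3.38, -1.76], [5.13, -0.86, -2.50]]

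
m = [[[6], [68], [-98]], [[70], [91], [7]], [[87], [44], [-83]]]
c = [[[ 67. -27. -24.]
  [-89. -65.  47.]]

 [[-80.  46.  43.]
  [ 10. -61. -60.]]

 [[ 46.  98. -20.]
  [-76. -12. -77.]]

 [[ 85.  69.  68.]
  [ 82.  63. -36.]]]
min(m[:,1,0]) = 44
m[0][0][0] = 6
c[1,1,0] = 10.0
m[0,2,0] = -98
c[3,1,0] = 82.0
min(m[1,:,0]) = 7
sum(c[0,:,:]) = -91.0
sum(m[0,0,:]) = 6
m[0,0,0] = 6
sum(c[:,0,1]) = 186.0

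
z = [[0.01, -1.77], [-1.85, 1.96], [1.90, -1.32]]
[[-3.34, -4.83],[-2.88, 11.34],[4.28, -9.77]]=z @ [[3.58, -3.26], [1.91, 2.71]]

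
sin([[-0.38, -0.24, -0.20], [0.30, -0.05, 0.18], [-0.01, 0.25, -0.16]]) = [[-0.38, -0.24, -0.20],  [0.29, -0.05, 0.17],  [-0.0, 0.25, -0.15]]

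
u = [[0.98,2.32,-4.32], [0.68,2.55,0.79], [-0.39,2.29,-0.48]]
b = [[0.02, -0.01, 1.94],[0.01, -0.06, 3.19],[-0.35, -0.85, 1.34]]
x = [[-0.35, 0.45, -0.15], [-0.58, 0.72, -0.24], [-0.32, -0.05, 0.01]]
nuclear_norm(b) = 4.83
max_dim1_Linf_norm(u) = 4.32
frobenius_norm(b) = 4.07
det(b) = 0.01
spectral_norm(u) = 5.32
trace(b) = 1.30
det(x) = -0.00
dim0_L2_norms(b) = [0.35, 0.85, 3.97]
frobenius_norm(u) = 6.18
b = x @ u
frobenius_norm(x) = 1.17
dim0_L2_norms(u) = [1.25, 4.14, 4.42]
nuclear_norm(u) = 9.21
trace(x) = 0.38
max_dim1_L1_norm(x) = 1.54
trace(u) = 3.05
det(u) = -13.95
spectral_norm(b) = 3.98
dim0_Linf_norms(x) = [0.58, 0.72, 0.24]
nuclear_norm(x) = 1.42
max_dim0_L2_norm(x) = 0.85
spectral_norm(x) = 1.13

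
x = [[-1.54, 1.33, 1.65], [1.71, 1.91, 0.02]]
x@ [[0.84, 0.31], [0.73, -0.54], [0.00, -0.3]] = [[-0.32, -1.69], [2.83, -0.51]]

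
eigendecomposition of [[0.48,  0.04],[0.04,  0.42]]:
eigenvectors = [[0.89,-0.45], [0.45,0.89]]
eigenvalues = [0.5, 0.4]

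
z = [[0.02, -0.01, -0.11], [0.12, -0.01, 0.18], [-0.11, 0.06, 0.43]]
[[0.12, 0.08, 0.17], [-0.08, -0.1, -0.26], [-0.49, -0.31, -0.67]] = z@ [[1.13, 0.2, -0.02], [1.65, 0.21, -0.60], [-1.08, -0.70, -1.47]]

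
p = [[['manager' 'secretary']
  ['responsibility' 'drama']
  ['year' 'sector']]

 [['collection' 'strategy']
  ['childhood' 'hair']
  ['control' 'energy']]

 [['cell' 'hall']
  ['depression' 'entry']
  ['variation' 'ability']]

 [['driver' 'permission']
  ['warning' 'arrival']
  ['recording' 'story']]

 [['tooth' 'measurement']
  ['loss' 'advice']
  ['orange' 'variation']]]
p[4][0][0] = 'tooth'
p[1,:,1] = ['strategy', 'hair', 'energy']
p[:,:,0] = [['manager', 'responsibility', 'year'], ['collection', 'childhood', 'control'], ['cell', 'depression', 'variation'], ['driver', 'warning', 'recording'], ['tooth', 'loss', 'orange']]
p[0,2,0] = 'year'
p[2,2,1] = 'ability'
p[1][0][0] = 'collection'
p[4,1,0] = 'loss'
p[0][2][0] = 'year'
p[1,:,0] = ['collection', 'childhood', 'control']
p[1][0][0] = 'collection'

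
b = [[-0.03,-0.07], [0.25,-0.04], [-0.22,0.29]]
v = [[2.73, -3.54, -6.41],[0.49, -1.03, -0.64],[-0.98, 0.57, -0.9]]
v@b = [[0.44, -1.91], [-0.13, -0.18], [0.37, -0.22]]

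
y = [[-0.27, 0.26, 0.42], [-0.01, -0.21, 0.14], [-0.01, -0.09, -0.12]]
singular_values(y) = [0.58, 0.25, 0.08]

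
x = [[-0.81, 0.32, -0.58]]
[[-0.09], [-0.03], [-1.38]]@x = [[0.07, -0.03, 0.05], [0.02, -0.01, 0.02], [1.12, -0.44, 0.80]]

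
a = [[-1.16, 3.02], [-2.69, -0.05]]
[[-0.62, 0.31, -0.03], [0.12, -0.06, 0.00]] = a@ [[-0.04,0.02,-0.0], [-0.22,0.11,-0.01]]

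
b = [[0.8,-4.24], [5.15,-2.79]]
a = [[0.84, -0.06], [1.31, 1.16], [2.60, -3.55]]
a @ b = [[0.36, -3.39], [7.02, -8.79], [-16.20, -1.12]]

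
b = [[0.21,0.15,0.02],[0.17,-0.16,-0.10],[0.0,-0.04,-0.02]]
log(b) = [[(-1.42+0.4j), 0.16-0.97j, -0.80+0.15j], [0.24-1.12j, (-1.66+2.75j), 1.66+0.06j], [(-0.46+0.15j), 0.57+0.05j, (-5.41+3.13j)]]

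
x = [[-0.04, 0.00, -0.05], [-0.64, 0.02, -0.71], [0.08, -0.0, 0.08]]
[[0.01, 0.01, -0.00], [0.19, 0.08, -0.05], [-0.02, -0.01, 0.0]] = x@ [[-0.03, -0.10, -0.12], [-0.29, -0.27, -0.15], [-0.25, -0.03, 0.18]]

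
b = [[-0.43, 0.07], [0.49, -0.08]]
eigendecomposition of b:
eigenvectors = [[-0.66,-0.16], [0.75,-0.99]]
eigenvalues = [-0.51, -0.0]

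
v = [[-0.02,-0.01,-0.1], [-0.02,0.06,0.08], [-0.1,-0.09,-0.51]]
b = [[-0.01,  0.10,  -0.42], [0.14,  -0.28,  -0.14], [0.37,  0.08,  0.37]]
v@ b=[[-0.04,-0.01,-0.03],[0.04,-0.01,0.03],[-0.20,-0.03,-0.13]]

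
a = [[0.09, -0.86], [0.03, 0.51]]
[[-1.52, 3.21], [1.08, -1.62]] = a @[[2.1, 3.42], [1.99, -3.37]]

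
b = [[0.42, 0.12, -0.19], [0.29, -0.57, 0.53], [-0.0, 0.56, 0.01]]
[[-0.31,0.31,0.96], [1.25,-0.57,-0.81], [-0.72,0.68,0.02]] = b @ [[0.05, 0.39, 1.30], [-1.3, 1.21, 0.08], [0.94, 0.02, -2.15]]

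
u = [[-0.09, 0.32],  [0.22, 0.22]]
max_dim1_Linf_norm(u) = 0.32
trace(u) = 0.13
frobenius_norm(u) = 0.46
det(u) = -0.09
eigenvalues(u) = [-0.24, 0.37]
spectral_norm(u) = 0.39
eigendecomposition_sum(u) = [[-0.18,0.13], [0.09,-0.06]] + [[0.09, 0.19], [0.13, 0.28]]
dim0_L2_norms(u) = [0.24, 0.39]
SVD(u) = [[0.75, 0.66],[0.66, -0.75]] @ diag([0.3933338988554457, 0.2293217041868783]) @ [[0.2,0.98], [-0.98,0.2]]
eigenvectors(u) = [[-0.9, -0.57], [0.43, -0.82]]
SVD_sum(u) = [[0.06, 0.29], [0.05, 0.25]] + [[-0.15, 0.03], [0.17, -0.03]]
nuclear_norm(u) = 0.62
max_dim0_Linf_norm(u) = 0.32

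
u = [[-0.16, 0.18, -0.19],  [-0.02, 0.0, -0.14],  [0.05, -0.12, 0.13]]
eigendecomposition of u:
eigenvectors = [[-0.62, -0.97, 0.79], [-0.46, 0.09, 0.59], [0.64, 0.23, 0.16]]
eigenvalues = [0.17, -0.13, -0.06]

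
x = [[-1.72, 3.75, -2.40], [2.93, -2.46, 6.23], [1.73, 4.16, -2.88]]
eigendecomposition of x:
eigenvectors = [[-0.28, -0.83, 0.57], [-0.76, 0.39, -0.72], [-0.58, 0.4, 0.39]]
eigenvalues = [3.4, -2.36, -8.1]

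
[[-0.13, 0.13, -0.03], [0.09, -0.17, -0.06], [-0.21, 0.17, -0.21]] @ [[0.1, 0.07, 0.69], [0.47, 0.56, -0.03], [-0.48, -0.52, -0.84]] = [[0.06, 0.08, -0.07],  [-0.04, -0.06, 0.12],  [0.16, 0.19, 0.03]]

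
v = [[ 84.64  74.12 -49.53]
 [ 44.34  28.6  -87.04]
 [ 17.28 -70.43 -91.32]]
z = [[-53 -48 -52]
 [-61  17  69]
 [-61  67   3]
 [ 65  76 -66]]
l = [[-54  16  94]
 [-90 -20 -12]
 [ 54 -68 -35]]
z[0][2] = -52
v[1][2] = -87.04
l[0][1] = 16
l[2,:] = [54, -68, -35]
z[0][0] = -53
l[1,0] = -90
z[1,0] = -61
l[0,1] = 16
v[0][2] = -49.53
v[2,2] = -91.32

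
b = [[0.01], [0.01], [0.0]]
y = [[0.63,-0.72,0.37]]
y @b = [[-0.00]]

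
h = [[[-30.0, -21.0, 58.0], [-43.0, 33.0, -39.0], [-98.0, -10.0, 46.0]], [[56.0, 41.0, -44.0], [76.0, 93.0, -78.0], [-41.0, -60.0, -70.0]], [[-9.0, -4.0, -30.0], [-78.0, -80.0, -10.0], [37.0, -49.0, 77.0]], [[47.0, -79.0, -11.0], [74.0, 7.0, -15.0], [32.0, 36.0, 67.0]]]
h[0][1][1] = 33.0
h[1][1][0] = 76.0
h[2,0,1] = -4.0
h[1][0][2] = -44.0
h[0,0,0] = -30.0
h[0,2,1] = -10.0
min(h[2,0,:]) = -30.0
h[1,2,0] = -41.0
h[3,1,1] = 7.0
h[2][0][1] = -4.0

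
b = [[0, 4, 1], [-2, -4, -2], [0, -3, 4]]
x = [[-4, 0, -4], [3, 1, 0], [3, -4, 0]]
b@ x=[[15, 0, 0], [-10, 4, 8], [3, -19, 0]]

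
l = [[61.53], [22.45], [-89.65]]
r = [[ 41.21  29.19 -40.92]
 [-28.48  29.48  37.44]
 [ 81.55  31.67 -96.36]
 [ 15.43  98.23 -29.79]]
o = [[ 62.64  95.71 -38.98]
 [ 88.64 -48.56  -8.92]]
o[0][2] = -38.98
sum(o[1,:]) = 31.159999999999997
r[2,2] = -96.36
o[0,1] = 95.71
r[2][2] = -96.36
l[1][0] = 22.45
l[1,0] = 22.45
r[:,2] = [-40.92, 37.44, -96.36, -29.79]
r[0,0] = 41.21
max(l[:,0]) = 61.53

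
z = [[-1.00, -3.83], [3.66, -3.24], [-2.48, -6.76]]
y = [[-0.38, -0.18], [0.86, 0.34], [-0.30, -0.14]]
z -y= [[-0.62, -3.65], [2.8, -3.58], [-2.18, -6.62]]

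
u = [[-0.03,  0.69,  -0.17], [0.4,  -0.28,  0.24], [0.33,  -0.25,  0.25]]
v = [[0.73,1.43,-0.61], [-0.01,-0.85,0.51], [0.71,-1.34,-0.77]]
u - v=[[-0.76, -0.74, 0.44], [0.41, 0.57, -0.27], [-0.38, 1.09, 1.02]]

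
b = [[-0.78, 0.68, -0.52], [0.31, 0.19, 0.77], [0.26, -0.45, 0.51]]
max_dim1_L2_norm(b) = 1.16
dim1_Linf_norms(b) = [0.78, 0.77, 0.51]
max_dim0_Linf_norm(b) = 0.78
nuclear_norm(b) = 2.34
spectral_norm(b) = 1.45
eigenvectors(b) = [[-0.96+0.00j, -0.28+0.37j, (-0.28-0.37j)], [0.12+0.00j, (-0.7+0j), (-0.7-0j)], [0.24+0.00j, (-0.01-0.55j), (-0.01+0.55j)]]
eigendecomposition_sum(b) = [[-0.83-0.00j,(0.34-0j),(-0.56+0j)], [(0.1+0j),(-0.04+0j),0.07-0.00j], [0.21+0.00j,(-0.09+0j),0.14-0.00j]] + [[(0.03-0.07j),(0.17+0.03j),0.02-0.27j], [0.10-0.03j,0.12+0.23j,0.35-0.23j], [(0.02+0.08j),(-0.18+0.09j),(0.18+0.27j)]] + [[0.03+0.07j, (0.17-0.03j), 0.02+0.27j], [(0.1+0.03j), 0.12-0.23j, (0.35+0.23j)], [0.02-0.08j, (-0.18-0.09j), (0.18-0.27j)]]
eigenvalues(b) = [(-0.73+0j), (0.33+0.44j), (0.33-0.44j)]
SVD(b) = [[-0.77, 0.44, -0.46],[0.42, 0.89, 0.15],[0.48, -0.08, -0.87]] @ diag([1.451279077451867, 0.6620743612795367, 0.22791792269752037]) @ [[0.59, -0.45, 0.67], [-0.13, 0.76, 0.63], [0.80, 0.46, -0.39]]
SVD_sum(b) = [[-0.66,0.51,-0.75], [0.36,-0.28,0.41], [0.41,-0.32,0.47]] + [[-0.04, 0.22, 0.18], [-0.08, 0.45, 0.38], [0.01, -0.04, -0.03]] + [[-0.08, -0.05, 0.04], [0.03, 0.02, -0.01], [-0.16, -0.09, 0.08]]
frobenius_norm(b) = 1.61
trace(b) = -0.08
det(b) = -0.22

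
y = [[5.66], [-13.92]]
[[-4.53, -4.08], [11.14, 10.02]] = y @ [[-0.80, -0.72]]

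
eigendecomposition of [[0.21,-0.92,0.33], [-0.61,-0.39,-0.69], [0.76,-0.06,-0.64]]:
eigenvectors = [[(0.77+0j), 0.22-0.40j, 0.22+0.40j], [-0.52+0.00j, -0.15-0.59j, -0.15+0.59j], [(0.37+0j), -0.65+0.00j, (-0.65-0j)]]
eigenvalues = [(1+0j), (-0.91+0.41j), (-0.91-0.41j)]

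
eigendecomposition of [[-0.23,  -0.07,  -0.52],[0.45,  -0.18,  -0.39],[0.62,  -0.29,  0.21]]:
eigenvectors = [[0.28+0.50j, (0.28-0.5j), -0.37+0.00j], [0.67+0.00j, (0.67-0j), (-0.82+0j)], [(0.38-0.28j), 0.38+0.28j, (0.44+0j)]]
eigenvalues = [(-0.22+0.5j), (-0.22-0.5j), (0.23+0j)]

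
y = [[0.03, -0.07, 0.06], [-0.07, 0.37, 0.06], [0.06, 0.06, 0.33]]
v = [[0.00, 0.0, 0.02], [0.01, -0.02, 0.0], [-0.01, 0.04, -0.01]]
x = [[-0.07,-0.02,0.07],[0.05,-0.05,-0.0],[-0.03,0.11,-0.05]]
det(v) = 0.00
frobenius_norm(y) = 0.52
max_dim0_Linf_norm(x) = 0.11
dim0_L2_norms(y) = [0.1, 0.38, 0.34]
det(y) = 0.00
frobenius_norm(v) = 0.05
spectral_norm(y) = 0.41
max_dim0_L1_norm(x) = 0.18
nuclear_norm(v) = 0.07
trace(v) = -0.03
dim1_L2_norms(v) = [0.02, 0.02, 0.04]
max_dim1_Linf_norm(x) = 0.11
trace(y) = 0.73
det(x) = 0.00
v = x @ y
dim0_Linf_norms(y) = [0.07, 0.37, 0.33]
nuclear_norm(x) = 0.25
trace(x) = -0.17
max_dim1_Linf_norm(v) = 0.04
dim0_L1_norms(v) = [0.02, 0.06, 0.03]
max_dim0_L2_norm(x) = 0.12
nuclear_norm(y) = 0.73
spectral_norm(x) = 0.14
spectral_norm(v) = 0.05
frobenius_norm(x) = 0.18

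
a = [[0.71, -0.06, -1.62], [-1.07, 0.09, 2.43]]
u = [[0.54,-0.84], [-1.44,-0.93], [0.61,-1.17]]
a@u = [[-0.52, 1.35], [0.77, -2.03]]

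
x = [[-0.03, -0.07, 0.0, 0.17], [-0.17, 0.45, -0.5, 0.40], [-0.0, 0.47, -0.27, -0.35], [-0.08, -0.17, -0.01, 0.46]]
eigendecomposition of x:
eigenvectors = [[(-0.03-0.12j), (-0.03+0.12j), -0.74+0.00j, -0.25+0.00j], [-0.79+0.00j, (-0.79-0j), (-0.45+0j), (0.58+0j)], [(-0.31+0.4j), (-0.31-0.4j), (-0.4+0j), 0.75+0.00j], [(-0.11-0.32j), -0.11+0.32j, (-0.3+0j), 0.19+0.00j]]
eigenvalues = [(0.3+0.39j), (0.3-0.39j), (-0+0j), 0j]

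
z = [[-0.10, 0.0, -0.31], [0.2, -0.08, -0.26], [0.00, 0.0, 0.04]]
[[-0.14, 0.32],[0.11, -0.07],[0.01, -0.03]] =z@ [[0.77, -1.12], [-0.04, 0.32], [0.20, -0.68]]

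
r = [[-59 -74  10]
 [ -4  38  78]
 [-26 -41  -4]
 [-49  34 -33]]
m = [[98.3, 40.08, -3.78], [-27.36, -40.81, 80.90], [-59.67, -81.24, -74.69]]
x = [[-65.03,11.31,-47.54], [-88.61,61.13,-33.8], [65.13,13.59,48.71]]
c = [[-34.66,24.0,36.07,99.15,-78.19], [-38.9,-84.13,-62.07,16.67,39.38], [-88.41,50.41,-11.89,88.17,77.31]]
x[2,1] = 13.59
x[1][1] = 61.13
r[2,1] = -41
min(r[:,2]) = -33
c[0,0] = -34.66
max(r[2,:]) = -4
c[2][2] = -11.89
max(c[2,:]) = 88.17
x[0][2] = -47.54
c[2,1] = 50.41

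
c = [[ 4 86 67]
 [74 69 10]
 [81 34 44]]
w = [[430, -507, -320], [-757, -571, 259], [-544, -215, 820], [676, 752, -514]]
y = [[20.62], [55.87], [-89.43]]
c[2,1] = 34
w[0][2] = -320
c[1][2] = 10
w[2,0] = -544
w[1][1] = -571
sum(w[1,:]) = -1069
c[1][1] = 69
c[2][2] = 44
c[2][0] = 81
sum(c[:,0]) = 159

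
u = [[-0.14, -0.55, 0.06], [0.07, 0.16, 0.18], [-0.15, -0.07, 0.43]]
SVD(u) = [[-0.9, -0.28, 0.33], [0.18, 0.47, 0.87], [-0.4, 0.84, -0.37]] @ diag([0.6168450498697405, 0.4636052108302243, 0.07397562397344731]) @ [[0.32,  0.89,  -0.31], [-0.12,  0.37,  0.92], [0.94,  -0.26,  0.22]]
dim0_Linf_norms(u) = [0.15, 0.55, 0.43]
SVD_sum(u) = [[-0.18, -0.50, 0.17],[0.04, 0.1, -0.03],[-0.08, -0.22, 0.08]] + [[0.02, -0.05, -0.12], [-0.03, 0.08, 0.20], [-0.05, 0.14, 0.36]] + [[0.02, -0.01, 0.01],  [0.06, -0.02, 0.01],  [-0.03, 0.01, -0.01]]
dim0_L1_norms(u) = [0.36, 0.78, 0.67]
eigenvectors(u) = [[-0.88+0.00j, (-0.88-0j), (-0.32+0j)], [0.20+0.34j, (0.2-0.34j), 0.44+0.00j], [-0.24-0.07j, (-0.24+0.07j), (0.84+0j)]]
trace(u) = 0.45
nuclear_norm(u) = 1.15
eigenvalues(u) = [(-0+0.22j), (-0-0.22j), (0.45+0j)]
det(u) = 0.02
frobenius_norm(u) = 0.78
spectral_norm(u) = 0.62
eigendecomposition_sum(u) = [[-0.09+0.10j, -0.26+0.01j, (0.1+0.04j)], [0.06+0.01j, (0.06+0.1j), (-0.01-0.05j)], [(-0.03+0.02j), -0.07-0.02j, (0.03+0.02j)]] + [[(-0.09-0.1j), (-0.26-0.01j), 0.10-0.04j], [(0.06-0.01j), (0.06-0.1j), -0.01+0.05j], [(-0.03-0.02j), -0.07+0.02j, 0.03-0.02j]] + [[0.03-0.00j, -0.03-0.00j, -0.15+0.00j], [(-0.05+0j), (0.04+0j), 0.20-0.00j], [(-0.09+0j), (0.07+0j), 0.38-0.00j]]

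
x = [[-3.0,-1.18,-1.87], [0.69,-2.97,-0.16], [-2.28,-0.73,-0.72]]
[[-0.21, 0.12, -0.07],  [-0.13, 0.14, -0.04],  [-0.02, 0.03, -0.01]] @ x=[[0.87, -0.06, 0.42],[0.58, -0.23, 0.25],[0.10, -0.06, 0.04]]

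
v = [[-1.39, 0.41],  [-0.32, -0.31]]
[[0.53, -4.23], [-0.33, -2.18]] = v @ [[-0.05, 3.92], [1.13, 2.98]]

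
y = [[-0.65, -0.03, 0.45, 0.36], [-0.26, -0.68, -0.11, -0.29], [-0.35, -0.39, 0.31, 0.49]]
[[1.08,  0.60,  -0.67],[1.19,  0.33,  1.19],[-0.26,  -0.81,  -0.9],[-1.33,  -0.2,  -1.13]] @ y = [[-0.62,  -0.18,  0.21,  -0.11], [-1.28,  -0.72,  0.87,  0.92], [0.69,  0.91,  -0.31,  -0.3], [1.31,  0.62,  -0.93,  -0.97]]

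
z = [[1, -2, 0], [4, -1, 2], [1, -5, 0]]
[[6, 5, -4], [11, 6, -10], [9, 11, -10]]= z@ [[4, 1, 0], [-1, -2, 2], [-3, 0, -4]]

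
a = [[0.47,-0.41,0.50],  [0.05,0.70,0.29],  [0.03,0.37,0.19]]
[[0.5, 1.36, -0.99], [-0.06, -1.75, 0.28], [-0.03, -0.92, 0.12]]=a@[[0.98,0.51,-0.62], [-0.14,-2.59,0.76], [-0.03,0.12,-0.77]]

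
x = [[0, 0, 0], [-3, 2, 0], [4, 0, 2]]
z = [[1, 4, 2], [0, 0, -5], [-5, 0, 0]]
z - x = [[1, 4, 2], [3, -2, -5], [-9, 0, -2]]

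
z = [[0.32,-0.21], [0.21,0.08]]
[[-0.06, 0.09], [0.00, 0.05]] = z @[[-0.06, 0.26], [0.18, -0.05]]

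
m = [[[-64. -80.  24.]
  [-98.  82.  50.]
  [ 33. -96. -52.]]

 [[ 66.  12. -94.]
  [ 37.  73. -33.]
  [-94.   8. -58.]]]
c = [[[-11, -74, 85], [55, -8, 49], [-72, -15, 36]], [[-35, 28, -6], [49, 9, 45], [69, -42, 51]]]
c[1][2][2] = 51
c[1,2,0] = 69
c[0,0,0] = -11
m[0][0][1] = -80.0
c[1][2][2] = 51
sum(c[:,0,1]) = -46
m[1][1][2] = -33.0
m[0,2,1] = -96.0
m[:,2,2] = [-52.0, -58.0]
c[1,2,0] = 69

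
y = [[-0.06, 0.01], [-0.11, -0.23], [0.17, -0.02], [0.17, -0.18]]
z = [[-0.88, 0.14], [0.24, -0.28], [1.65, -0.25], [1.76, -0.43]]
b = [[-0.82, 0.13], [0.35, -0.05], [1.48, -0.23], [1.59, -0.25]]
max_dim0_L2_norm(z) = 2.58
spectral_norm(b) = 2.38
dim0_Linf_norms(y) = [0.17, 0.23]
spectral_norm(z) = 2.63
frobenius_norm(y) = 0.40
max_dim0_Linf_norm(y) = 0.23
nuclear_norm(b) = 2.38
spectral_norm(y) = 0.30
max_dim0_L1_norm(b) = 4.24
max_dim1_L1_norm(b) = 1.84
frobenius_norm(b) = 2.38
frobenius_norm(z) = 2.65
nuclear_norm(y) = 0.56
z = b + y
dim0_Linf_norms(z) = [1.76, 0.43]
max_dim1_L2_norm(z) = 1.81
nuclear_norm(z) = 2.89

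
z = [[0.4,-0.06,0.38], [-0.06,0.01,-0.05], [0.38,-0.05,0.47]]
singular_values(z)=[0.82, 0.06, 0.0]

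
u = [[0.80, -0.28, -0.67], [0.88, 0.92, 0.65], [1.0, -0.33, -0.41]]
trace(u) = 1.31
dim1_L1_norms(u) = [1.75, 2.45, 1.74]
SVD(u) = [[-0.59,0.39,-0.71], [-0.46,-0.88,-0.10], [-0.67,0.27,0.69]] @ diag([1.5843067943123412, 1.394691150243158, 0.18002382322672758]) @ [[-0.97, -0.02, 0.23],[-0.14, -0.72, -0.68],[0.18, -0.69, 0.70]]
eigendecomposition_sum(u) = [[0.47+0.37j, (-0.12+0.09j), -0.37+0.12j], [(-0.2-1.06j), (0.28+0.02j), (0.65+0.27j)], [(0.79+0.13j), (-0.08+0.19j), -0.36+0.39j]] + [[(0.47-0.37j), -0.12-0.09j, -0.37-0.12j], [(-0.2+1.06j), 0.28-0.02j, (0.65-0.27j)], [(0.79-0.13j), (-0.08-0.19j), (-0.36-0.39j)]] + [[(-0.13+0j), (-0.04+0j), 0.07+0.00j],[(1.28-0j), (0.36-0j), (-0.66-0j)],[(-0.59+0j), (-0.17+0j), (0.3+0j)]]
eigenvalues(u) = [(0.39+0.77j), (0.39-0.77j), (0.53+0j)]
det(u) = 0.40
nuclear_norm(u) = 3.16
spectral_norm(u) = 1.58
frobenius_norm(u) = 2.12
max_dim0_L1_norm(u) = 2.68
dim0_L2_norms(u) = [1.55, 1.02, 1.02]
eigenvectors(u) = [[-0.30+0.27j,  -0.30-0.27j,  (-0.09+0j)], [0.73+0.00j,  0.73-0.00j,  (0.91+0j)], [(-0.19+0.51j),  -0.19-0.51j,  (-0.42+0j)]]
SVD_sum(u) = [[0.9, 0.02, -0.22], [0.71, 0.02, -0.17], [1.03, 0.02, -0.25]] + [[-0.08, -0.39, -0.36], [0.18, 0.89, 0.83], [-0.05, -0.27, -0.25]] + [[-0.02,0.09,-0.09], [-0.0,0.01,-0.01], [0.02,-0.09,0.09]]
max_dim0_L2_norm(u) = 1.55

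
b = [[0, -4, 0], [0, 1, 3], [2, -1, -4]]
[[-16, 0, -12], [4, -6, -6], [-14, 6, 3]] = b@[[-5, -1, -3], [4, 0, 3], [0, -2, -3]]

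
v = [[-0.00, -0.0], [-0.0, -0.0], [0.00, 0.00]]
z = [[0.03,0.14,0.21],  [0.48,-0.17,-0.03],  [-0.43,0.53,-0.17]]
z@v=[[0.0, 0.0],[0.00, 0.00],[0.0, 0.0]]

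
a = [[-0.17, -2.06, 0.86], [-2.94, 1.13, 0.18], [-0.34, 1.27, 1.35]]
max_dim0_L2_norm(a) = 2.96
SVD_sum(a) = [[0.81, -0.62, -0.11], [-2.38, 1.83, 0.33], [-0.93, 0.72, 0.13]] + [[-1.09, -1.51, 0.5],[-0.47, -0.65, 0.22],[0.25, 0.35, -0.12]] + [[0.12, 0.07, 0.47], [-0.09, -0.05, -0.37], [0.34, 0.20, 1.34]]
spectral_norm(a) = 3.40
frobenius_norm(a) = 4.30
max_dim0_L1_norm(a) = 4.46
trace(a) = 2.31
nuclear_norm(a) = 7.08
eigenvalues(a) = [-2.2, 2.44, 2.07]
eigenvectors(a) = [[-0.74, -0.22, -0.1], [-0.66, 0.6, 0.47], [0.16, 0.77, 0.88]]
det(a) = -11.15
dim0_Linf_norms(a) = [2.94, 2.06, 1.35]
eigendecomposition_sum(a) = [[-1.29, -0.93, 0.36],[-1.15, -0.83, 0.32],[0.29, 0.21, -0.08]] + [[1.71, -1.64, 1.08], [-4.65, 4.47, -2.92], [-5.94, 5.71, -3.74]] + [[-0.59, 0.52, -0.58],[2.86, -2.50, 2.78],[5.31, -4.65, 5.17]]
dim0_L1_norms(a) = [3.45, 4.46, 2.39]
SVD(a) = [[0.30, 0.9, 0.32], [-0.89, 0.39, -0.25], [-0.35, -0.21, 0.91]] @ diag([3.4017224846125123, 2.1486301832066492, 1.5256711550970088]) @ [[0.79, -0.61, -0.11],[-0.57, -0.78, 0.26],[0.24, 0.14, 0.96]]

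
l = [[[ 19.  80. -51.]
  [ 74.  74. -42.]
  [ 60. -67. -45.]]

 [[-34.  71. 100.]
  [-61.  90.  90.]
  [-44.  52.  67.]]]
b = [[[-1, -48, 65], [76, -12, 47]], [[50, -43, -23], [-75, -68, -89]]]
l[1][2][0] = -44.0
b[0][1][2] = 47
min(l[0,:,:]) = -67.0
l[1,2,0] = -44.0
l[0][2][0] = 60.0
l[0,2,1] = -67.0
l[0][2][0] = 60.0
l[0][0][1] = 80.0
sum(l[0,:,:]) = 102.0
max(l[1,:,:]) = 100.0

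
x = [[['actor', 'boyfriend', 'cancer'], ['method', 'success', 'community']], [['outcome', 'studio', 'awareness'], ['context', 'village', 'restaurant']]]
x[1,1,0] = 'context'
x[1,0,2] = 'awareness'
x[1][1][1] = 'village'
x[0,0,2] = 'cancer'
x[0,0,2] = 'cancer'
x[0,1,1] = 'success'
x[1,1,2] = 'restaurant'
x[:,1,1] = ['success', 'village']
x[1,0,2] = 'awareness'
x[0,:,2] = ['cancer', 'community']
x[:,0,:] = [['actor', 'boyfriend', 'cancer'], ['outcome', 'studio', 'awareness']]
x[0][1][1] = 'success'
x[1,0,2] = 'awareness'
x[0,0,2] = 'cancer'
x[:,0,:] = [['actor', 'boyfriend', 'cancer'], ['outcome', 'studio', 'awareness']]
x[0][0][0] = 'actor'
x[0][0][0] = 'actor'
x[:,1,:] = [['method', 'success', 'community'], ['context', 'village', 'restaurant']]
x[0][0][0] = 'actor'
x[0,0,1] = 'boyfriend'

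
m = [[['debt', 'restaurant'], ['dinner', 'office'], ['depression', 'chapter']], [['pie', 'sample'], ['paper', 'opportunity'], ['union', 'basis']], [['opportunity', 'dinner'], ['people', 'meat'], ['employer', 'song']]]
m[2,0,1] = 'dinner'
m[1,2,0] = 'union'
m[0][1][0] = 'dinner'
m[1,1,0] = 'paper'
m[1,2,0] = 'union'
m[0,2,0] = 'depression'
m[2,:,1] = ['dinner', 'meat', 'song']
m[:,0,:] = [['debt', 'restaurant'], ['pie', 'sample'], ['opportunity', 'dinner']]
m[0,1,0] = 'dinner'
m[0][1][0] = 'dinner'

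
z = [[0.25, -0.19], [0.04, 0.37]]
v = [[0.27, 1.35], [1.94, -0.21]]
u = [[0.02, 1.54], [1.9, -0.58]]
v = u + z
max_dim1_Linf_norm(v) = 1.94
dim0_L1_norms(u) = [1.92, 2.12]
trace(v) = 0.06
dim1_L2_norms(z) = [0.31, 0.37]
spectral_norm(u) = 2.08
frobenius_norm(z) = 0.49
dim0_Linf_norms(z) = [0.25, 0.37]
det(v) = -2.68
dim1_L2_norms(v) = [1.38, 1.95]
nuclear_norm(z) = 0.66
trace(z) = 0.62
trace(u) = -0.56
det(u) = -2.94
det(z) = 0.10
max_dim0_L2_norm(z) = 0.42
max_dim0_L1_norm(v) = 2.21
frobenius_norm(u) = 2.51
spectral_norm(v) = 1.96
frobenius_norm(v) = 2.39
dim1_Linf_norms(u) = [1.54, 1.9]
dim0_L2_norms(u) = [1.9, 1.65]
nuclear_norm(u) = 3.49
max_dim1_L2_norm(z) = 0.37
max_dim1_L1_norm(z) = 0.44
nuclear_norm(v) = 3.32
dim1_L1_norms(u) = [1.56, 2.48]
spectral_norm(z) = 0.43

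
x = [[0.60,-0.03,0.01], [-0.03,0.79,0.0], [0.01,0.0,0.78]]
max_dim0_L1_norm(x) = 0.82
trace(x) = 2.17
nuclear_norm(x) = 2.17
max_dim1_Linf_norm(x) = 0.79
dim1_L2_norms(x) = [0.6, 0.79, 0.78]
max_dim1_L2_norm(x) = 0.79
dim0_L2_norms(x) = [0.6, 0.79, 0.78]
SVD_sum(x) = [[0.02, -0.12, 0.01], [-0.12, 0.77, -0.08], [0.01, -0.08, 0.01]] + [[0.0,0.00,0.03], [0.0,0.01,0.09], [0.03,0.09,0.77]] + [[0.58, 0.09, -0.03], [0.09, 0.01, -0.00], [-0.03, -0.00, 0.0]]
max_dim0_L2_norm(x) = 0.79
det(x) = 0.37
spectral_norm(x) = 0.79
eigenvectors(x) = [[-0.99, -0.16, 0.04], [-0.15, 0.98, 0.11], [0.05, -0.11, 0.99]]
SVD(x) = [[0.16, 0.04, -0.99], [-0.98, 0.11, -0.15], [0.11, 0.99, 0.05]] @ diag([0.7947866290328424, 0.780365260470435, 0.5948481104967225]) @ [[0.16, -0.98, 0.11],[0.04, 0.11, 0.99],[-0.99, -0.15, 0.05]]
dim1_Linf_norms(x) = [0.6, 0.79, 0.78]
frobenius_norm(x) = 1.26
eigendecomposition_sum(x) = [[0.58, 0.09, -0.03],[0.09, 0.01, -0.0],[-0.03, -0.00, 0.0]] + [[0.02, -0.12, 0.01], [-0.12, 0.77, -0.08], [0.01, -0.08, 0.01]] + [[0.0, 0.0, 0.03],[0.0, 0.01, 0.09],[0.03, 0.09, 0.77]]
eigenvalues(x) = [0.59, 0.79, 0.78]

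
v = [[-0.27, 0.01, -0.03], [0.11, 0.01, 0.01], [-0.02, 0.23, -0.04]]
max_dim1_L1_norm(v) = 0.31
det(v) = 0.00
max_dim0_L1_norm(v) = 0.4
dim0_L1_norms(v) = [0.4, 0.25, 0.08]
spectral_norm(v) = 0.30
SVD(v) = [[-0.9, 0.21, -0.38], [0.36, -0.14, -0.92], [-0.24, -0.97, 0.06]] @ diag([0.29687686405498404, 0.23013934882340417, 8.781809594751963e-05]) @ [[0.97, -0.21, 0.14], [-0.23, -0.96, 0.14], [0.10, -0.16, -0.98]]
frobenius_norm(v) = 0.38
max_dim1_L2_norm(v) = 0.27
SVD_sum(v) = [[-0.26, 0.06, -0.04],  [0.1, -0.02, 0.01],  [-0.07, 0.02, -0.01]] + [[-0.01, -0.05, 0.01], [0.01, 0.03, -0.0], [0.05, 0.21, -0.03]] + [[-0.0, 0.00, 0.0], [-0.00, 0.00, 0.0], [0.00, -0.0, -0.00]]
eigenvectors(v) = [[-0.86, -0.10, -0.11], [0.33, 0.17, 0.10], [-0.38, 0.98, 0.99]]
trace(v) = -0.30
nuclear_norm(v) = 0.53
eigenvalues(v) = [-0.29, 0.0, -0.01]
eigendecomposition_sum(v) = [[-0.26, 0.03, -0.03],[0.1, -0.01, 0.01],[-0.11, 0.02, -0.01]] + [[-0.00, -0.0, 0.00],[0.0, 0.00, -0.00],[0.01, 0.02, -0.00]] + [[-0.01, -0.02, 0.0],[0.01, 0.02, -0.0],[0.09, 0.20, -0.02]]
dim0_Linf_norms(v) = [0.27, 0.23, 0.04]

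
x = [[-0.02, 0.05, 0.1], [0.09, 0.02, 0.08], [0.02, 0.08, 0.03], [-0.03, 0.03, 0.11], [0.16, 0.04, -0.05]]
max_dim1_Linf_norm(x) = 0.16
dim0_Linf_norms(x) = [0.16, 0.08, 0.11]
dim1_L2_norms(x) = [0.11, 0.12, 0.09, 0.12, 0.17]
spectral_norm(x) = 0.20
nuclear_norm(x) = 0.45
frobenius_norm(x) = 0.28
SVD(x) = [[-0.36, -0.46, 0.16], [0.15, -0.6, -0.59], [0.01, -0.38, 0.77], [-0.44, -0.43, -0.11], [0.81, -0.33, 0.11]] @ diag([0.19856605470507055, 0.18734977837957847, 0.06761347838993155]) @ [[0.82, 0.02, -0.57], [-0.49, -0.49, -0.72], [-0.29, 0.87, -0.39]]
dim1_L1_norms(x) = [0.17, 0.19, 0.13, 0.17, 0.25]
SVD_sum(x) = [[-0.06, -0.0, 0.04], [0.02, 0.00, -0.02], [0.00, 0.0, -0.0], [-0.07, -0.0, 0.05], [0.13, 0.0, -0.09]] + [[0.04, 0.04, 0.06], [0.05, 0.05, 0.08], [0.03, 0.03, 0.05], [0.04, 0.04, 0.06], [0.03, 0.03, 0.04]] + [[-0.00, 0.01, -0.00], [0.01, -0.03, 0.02], [-0.02, 0.05, -0.02], [0.00, -0.01, 0.0], [-0.0, 0.01, -0.0]]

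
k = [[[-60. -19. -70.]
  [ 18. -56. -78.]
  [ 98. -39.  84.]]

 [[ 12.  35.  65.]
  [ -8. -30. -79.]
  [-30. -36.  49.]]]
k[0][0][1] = -19.0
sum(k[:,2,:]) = 126.0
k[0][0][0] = -60.0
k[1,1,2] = -79.0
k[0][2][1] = -39.0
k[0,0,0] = -60.0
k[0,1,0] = 18.0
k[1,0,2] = 65.0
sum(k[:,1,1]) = -86.0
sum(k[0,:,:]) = -122.0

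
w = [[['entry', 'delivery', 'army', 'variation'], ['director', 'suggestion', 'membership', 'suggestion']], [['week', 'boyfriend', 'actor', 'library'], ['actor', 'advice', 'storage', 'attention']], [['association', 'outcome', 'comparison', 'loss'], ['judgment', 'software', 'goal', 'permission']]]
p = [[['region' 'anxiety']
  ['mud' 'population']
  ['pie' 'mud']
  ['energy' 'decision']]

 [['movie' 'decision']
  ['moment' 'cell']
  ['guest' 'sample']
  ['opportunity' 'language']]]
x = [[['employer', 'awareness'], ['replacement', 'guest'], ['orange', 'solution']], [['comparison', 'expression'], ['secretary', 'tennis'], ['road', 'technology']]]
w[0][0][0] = 'entry'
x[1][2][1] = 'technology'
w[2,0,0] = 'association'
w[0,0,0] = 'entry'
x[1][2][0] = 'road'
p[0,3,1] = 'decision'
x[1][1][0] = 'secretary'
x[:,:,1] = [['awareness', 'guest', 'solution'], ['expression', 'tennis', 'technology']]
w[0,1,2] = 'membership'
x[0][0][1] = 'awareness'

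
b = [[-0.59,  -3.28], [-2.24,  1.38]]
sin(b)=[[-0.45, -0.27], [-0.18, -0.29]]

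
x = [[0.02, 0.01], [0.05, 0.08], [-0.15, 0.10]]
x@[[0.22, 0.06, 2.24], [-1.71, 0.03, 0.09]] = [[-0.01, 0.00, 0.05],[-0.13, 0.01, 0.12],[-0.20, -0.01, -0.33]]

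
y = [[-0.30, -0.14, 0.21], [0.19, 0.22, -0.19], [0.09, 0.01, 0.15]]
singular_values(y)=[0.52, 0.18, 0.09]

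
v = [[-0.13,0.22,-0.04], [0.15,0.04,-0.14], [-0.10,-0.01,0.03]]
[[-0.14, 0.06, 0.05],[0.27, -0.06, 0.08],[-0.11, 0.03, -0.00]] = v @[[0.8, -0.3, -0.18],[-0.35, 0.1, -0.03],[-1.14, 0.11, -0.76]]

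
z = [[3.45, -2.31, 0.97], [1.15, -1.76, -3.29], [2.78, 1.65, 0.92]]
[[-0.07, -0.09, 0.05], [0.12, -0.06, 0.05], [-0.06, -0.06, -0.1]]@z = [[-0.21, 0.40, 0.27], [0.48, -0.09, 0.36], [-0.55, 0.08, 0.05]]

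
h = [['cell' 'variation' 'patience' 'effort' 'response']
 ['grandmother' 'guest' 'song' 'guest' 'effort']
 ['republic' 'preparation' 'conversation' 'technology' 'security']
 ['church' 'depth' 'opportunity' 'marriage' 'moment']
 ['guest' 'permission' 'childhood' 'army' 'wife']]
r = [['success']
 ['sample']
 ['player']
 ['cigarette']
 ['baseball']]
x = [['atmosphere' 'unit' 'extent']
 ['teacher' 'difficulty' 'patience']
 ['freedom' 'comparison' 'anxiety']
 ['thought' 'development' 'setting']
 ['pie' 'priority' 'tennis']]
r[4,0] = 'baseball'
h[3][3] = 'marriage'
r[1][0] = 'sample'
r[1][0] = 'sample'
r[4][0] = 'baseball'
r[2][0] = 'player'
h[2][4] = 'security'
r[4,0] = 'baseball'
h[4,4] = 'wife'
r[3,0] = 'cigarette'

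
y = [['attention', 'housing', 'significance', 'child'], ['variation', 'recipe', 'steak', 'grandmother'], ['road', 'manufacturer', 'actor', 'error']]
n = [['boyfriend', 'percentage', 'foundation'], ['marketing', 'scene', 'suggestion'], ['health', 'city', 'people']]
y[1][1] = 'recipe'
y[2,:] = ['road', 'manufacturer', 'actor', 'error']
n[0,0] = 'boyfriend'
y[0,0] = 'attention'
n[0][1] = 'percentage'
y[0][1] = 'housing'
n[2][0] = 'health'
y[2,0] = 'road'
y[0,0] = 'attention'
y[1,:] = ['variation', 'recipe', 'steak', 'grandmother']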